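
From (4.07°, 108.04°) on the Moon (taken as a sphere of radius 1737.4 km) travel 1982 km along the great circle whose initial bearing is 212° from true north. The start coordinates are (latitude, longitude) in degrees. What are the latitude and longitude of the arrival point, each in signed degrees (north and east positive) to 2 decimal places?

Angular distance δ = d/R = 1982/1737.4 = 1.14079 rad; initial bearing θ = 3.7001 rad.
sin φ₂ = sin φ₁ cos δ + cos φ₁ sin δ cos θ = (0.0710)(0.4169) + (0.9975)(0.9090)(-0.8480) = -0.7393, so φ₂ = -47.67°.
Δλ = atan2(sin θ sin δ cos φ₁, cos δ − sin φ₁ sin φ₂) = atan2(-0.4805, 0.4694) = -45.670°.
λ₂ = 108.040° − 45.670° = 62.37°.

-47.67°, 62.37°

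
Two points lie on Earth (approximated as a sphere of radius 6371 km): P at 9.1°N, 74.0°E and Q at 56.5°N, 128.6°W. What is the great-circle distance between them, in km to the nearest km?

With latitudes φ₁ = 9.100°, φ₂ = 56.500° and longitude difference Δλ = 157.400°:
cos c = sin φ₁ sin φ₂ + cos φ₁ cos φ₂ cos Δλ = (0.1582)(0.8339) + (0.9874)(0.5519)(-0.9232) = -0.37125,
so c = arccos(-0.37125) = 1.95116 rad.
Distance = R·c = 6371 × 1.9512 ≈ 12431 km.

12431 km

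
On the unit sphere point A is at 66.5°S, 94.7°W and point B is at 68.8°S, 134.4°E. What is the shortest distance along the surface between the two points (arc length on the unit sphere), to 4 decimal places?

0.7066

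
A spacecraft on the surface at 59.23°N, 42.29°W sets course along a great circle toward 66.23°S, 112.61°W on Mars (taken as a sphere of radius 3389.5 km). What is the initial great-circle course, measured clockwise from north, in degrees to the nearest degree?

With φ₁ = 1.0338, φ₂ = -1.1559, Δλ = -1.2273 rad, the forward-azimuth formula gives
θ = atan2( sin Δλ cos φ₂ , cos φ₁ sin φ₂ − sin φ₁ cos φ₂ cos Δλ ) = atan2(-0.3795, -0.5848) = -147.02°.
Adding 360° brings this into [0°, 360°): 213°.

213°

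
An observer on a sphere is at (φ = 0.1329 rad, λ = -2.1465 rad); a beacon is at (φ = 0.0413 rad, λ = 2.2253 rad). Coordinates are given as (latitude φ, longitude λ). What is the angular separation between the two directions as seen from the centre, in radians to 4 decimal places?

1.9022 rad

Let φ₁ = 0.1329 rad, φ₂ = 0.0413 rad, and Δλ = -1.9114 rad.
Haversine: a = sin²(Δφ/2) + cos φ₁ cos φ₂ sin²(Δλ/2) = 0.0021 + (0.9912)(0.9991)(0.6670) = 0.66267.
Central angle c = 2·arcsin(√a) = 1.90217 rad.
So the angular separation is 1.9022 rad.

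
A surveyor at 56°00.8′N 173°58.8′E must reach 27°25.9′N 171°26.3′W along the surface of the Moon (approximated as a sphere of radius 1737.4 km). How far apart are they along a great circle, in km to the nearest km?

Let φ₁ = 0.9776 rad, φ₂ = 0.4788 rad, and Δλ = 0.2545 rad.
Haversine: a = sin²(Δφ/2) + cos φ₁ cos φ₂ sin²(Δλ/2) = 0.0609 + (0.5590)(0.8876)(0.0161) = 0.06892.
Central angle c = 2·arcsin(√a) = 0.53129 rad.
Distance = R·c = 1737.4 × 0.5313 ≈ 923 km.

923 km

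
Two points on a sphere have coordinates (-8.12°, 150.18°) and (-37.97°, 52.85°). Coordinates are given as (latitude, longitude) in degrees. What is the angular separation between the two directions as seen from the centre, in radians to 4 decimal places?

1.5835 rad

In radians: φ₁ = -0.1417, φ₂ = -0.6627, Δλ = -97.330° = -1.6987 rad.
Haversine: a = sin²(Δφ/2) + cos φ₁ cos φ₂ sin²(Δλ/2) = 0.0663 + (0.9900)(0.7883)(0.5638) = 0.50633.
Central angle c = 2·arcsin(√a) = 1.58347 rad.
So the angular separation is 1.5835 rad.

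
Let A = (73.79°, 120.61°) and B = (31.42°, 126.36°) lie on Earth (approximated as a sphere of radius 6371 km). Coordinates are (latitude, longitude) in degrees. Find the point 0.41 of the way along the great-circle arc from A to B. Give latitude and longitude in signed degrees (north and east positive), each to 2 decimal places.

Central angle δ = 0.7413 rad. Interpolating on the sphere with fraction f = 0.41:
P = [sin((1−f)δ)·A + sin(fδ)·B] / sin δ = 0.6273·A + 0.4432·B in Cartesian coordinates,
giving P = (-0.3134, 0.4553, 0.8334), i.e. latitude 56.45°, longitude 124.54°.

56.45°, 124.54°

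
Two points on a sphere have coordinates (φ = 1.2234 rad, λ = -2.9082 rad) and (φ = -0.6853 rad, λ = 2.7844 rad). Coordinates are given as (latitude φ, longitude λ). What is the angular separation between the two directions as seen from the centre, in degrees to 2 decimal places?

112.10°

Let φ₁ = 1.2234 rad, φ₂ = -0.6853 rad, and Δλ = -0.5906 rad.
Haversine: a = sin²(Δφ/2) + cos φ₁ cos φ₂ sin²(Δλ/2) = 0.6658 + (0.3405)(0.7742)(0.0847) = 0.68808.
Central angle c = 2·arcsin(√a) = 1.95644 rad.
So the angular separation is 112.10°.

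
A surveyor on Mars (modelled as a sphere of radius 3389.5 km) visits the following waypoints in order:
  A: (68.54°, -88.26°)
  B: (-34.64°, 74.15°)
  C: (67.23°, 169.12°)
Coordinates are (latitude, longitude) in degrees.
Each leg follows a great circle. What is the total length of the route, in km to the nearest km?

Leg A→B: central angle 2.5251 rad, distance 8559.0 km.
Leg B→C: central angle 2.1552 rad, distance 7305.1 km.
Total: 8559.0 + 7305.1 ≈ 15864 km.

15864 km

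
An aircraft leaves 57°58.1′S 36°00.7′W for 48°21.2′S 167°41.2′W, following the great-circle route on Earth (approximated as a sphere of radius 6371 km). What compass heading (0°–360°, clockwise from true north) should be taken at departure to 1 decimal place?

212.8°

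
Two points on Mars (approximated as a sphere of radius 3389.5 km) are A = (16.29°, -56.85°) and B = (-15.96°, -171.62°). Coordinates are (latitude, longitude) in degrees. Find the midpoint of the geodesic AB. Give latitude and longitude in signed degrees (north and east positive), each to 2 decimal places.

0.31°, -114.31°

Central angle δ = 2.0531 rad. Interpolating on the sphere with fraction f = 0.5:
P = [sin((1−f)δ)·A + sin(fδ)·B] / sin δ = 0.9656·A + 0.9656·B in Cartesian coordinates,
giving P = (-0.4117, -0.9113, 0.0053), i.e. latitude 0.31°, longitude -114.31°.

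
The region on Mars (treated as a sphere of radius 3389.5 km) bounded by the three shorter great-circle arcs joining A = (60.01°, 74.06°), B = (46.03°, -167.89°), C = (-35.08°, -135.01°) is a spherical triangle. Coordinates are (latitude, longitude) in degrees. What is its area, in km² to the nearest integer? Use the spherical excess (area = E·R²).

1781022 km²

Side lengths (central angles): a = 1.5072, b = 2.5969, c = 1.0926 rad; semiperimeter s = 2.5984.
By l'Huilier's theorem, tan(E/4) = √[tan(s/2) tan((s−a)/2) tan((s−b)/2) tan((s−c)/2)], giving spherical excess E = 0.1550 rad.
Area = E·R² = 0.1550 × (3389.5)² ≈ 1781022 km².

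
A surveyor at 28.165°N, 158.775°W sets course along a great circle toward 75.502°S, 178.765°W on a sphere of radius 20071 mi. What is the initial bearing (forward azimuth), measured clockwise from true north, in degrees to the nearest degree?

185°

Δλ = -19.990° = -0.3489 rad.
y = sin Δλ · cos φ₂ = (-0.3419)(0.2503) = -0.0856
x = cos φ₁ sin φ₂ − sin φ₁ cos φ₂ cos Δλ = (0.8816)(-0.9682) − (0.4720)(0.2503)(0.9398) = -0.9646
θ = atan2(y, x) = -174.93°; adding 360° gives 185°.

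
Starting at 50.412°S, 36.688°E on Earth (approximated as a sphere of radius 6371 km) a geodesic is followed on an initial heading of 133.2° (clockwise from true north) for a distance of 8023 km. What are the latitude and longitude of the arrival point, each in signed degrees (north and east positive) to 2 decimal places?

-40.65°, 150.54°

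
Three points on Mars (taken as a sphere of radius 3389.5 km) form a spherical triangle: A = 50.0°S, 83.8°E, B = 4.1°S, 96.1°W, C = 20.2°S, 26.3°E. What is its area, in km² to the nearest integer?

Side lengths (central angles): a = 2.0679, b = 0.9414, c = 2.1974 rad; semiperimeter s = 2.6034.
By l'Huilier's theorem, tan(E/4) = √[tan(s/2) tan((s−a)/2) tan((s−b)/2) tan((s−c)/2)], giving spherical excess E = 1.7691 rad.
Area = E·R² = 1.7691 × (3389.5)² ≈ 20324664 km².

20324664 km²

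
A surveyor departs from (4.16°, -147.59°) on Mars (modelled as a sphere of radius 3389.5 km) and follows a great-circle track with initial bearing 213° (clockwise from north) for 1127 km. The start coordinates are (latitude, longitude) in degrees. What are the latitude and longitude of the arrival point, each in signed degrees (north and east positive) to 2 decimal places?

Angular distance δ = d/R = 1127/3389.5 = 0.33250 rad; initial bearing θ = 3.7176 rad.
sin φ₂ = sin φ₁ cos δ + cos φ₁ sin δ cos θ = (0.0725)(0.9452) + (0.9974)(0.3264)(-0.8387) = -0.2045, so φ₂ = -11.80°.
Δλ = atan2(sin θ sin δ cos φ₁, cos δ − sin φ₁ sin φ₂) = atan2(-0.1773, 0.9601) = -10.463°.
λ₂ = -147.590° − 10.463° = -158.05°.

-11.80°, -158.05°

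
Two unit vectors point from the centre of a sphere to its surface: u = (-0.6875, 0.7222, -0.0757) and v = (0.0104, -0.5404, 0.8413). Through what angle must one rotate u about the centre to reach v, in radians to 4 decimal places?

u·v = -0.4611; |u| = 1.0000, |v| = 1.0000.
cos θ = (u·v)/(|u||v|) = -0.4611, so θ = 2.0501 rad.

2.0501 rad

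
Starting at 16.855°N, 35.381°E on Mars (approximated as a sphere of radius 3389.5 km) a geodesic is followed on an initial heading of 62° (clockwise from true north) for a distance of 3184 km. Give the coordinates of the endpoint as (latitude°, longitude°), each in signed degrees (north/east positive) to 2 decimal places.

32.26°, 92.82°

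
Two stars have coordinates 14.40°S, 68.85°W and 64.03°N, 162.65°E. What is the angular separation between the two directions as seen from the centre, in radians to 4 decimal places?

2.0802 rad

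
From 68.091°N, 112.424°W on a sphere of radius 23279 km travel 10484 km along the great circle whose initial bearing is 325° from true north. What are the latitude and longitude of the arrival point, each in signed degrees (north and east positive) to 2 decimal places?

Angular distance δ = d/R = 10484/23279 = 0.45036 rad; initial bearing θ = 5.6723 rad.
sin φ₂ = sin φ₁ cos δ + cos φ₁ sin δ cos θ = (0.9278)(0.9003) + (0.3731)(0.4353)(0.8192) = 0.9683, so φ₂ = 75.54°.
Δλ = atan2(sin θ sin δ cos φ₁, cos δ − sin φ₁ sin φ₂) = atan2(-0.0932, 0.0019) = -88.828°.
λ₂ = -112.424° − 88.828° = -201.25° → 158.75° after wrapping to (−180°, 180°].

75.54°, 158.75°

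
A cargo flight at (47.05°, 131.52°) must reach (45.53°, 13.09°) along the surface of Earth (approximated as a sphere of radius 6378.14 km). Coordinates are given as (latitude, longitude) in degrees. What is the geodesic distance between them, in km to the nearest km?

8108 km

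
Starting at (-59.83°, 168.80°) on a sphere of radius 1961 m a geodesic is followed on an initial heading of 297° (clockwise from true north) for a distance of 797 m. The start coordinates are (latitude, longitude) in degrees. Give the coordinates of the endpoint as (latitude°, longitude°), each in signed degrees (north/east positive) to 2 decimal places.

Angular distance δ = d/R = 797/1961 = 0.40643 rad; initial bearing θ = 5.1836 rad.
sin φ₂ = sin φ₁ cos δ + cos φ₁ sin δ cos θ = (-0.8645)(0.9185) + (0.5026)(0.3953)(0.4540) = -0.7039, so φ₂ = -44.74°.
Δλ = atan2(sin θ sin δ cos φ₁, cos δ − sin φ₁ sin φ₂) = atan2(-0.1770, 0.3100) = -29.730°.
λ₂ = 168.800° − 29.730° = 139.07°.

-44.74°, 139.07°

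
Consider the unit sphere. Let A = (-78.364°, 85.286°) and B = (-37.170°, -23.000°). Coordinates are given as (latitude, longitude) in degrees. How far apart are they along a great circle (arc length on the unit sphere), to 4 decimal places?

Let φ₁ = -1.3677 rad, φ₂ = -0.6487 rad, and Δλ = -1.8899 rad.
cos c = sin φ₁ sin φ₂ + cos φ₁ cos φ₂ cos Δλ = (-0.9794)(-0.6042) + (0.2017)(0.7968)(-0.3138) = 0.54134,
so c = arccos(0.54134) = 0.99877 rad.
On the unit sphere the arc length equals the central angle: 0.9988.

0.9988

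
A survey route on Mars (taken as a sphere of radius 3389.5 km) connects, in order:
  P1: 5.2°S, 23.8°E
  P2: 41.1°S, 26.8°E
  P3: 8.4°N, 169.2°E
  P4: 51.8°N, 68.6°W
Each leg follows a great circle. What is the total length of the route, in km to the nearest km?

Leg P1→P2: central angle 0.6283 rad, distance 2129.7 km.
Leg P2→P3: central angle 2.3277 rad, distance 7889.7 km.
Leg P3→P4: central angle 1.7836 rad, distance 6045.5 km.
Total: 2129.7 + 7889.7 + 6045.5 ≈ 16065 km.

16065 km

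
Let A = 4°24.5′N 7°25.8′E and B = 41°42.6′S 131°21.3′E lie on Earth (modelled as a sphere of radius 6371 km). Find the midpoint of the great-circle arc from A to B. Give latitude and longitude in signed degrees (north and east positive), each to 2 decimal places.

Central angle δ = 2.0562 rad. Interpolating on the sphere with fraction f = 0.5:
P = [sin((1−f)δ)·A + sin(fδ)·B] / sin δ = 0.9681·A + 0.9681·B in Cartesian coordinates,
giving P = (0.4796, 0.6673, -0.5697), i.e. latitude -34.73°, longitude 54.29°.

-34.73°, 54.29°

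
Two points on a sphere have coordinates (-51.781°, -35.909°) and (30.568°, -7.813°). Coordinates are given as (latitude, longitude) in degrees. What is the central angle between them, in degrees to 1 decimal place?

In radians: φ₁ = -0.9037, φ₂ = 0.5335, Δλ = 28.096° = 0.4904 rad.
cos c = sin φ₁ sin φ₂ + cos φ₁ cos φ₂ cos Δλ = (-0.7857)(0.5086) + (0.6187)(0.8610)(0.8822) = 0.07037,
so c = arccos(0.07037) = 1.50037 rad.
So the angular separation is 86.0°.

86.0°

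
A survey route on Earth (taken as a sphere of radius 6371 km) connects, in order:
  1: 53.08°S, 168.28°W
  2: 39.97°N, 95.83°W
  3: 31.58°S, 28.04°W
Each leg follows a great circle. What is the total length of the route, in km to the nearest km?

23034 km

Leg 1→2: central angle 1.9549 rad, distance 12454.8 km.
Leg 2→3: central angle 1.6605 rad, distance 10579.3 km.
Total: 12454.8 + 10579.3 ≈ 23034 km.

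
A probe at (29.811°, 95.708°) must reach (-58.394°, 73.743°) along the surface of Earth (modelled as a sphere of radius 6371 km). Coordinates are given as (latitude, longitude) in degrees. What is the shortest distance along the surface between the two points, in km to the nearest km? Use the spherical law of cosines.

10018 km

Let φ₁ = 0.5203 rad, φ₂ = -1.0192 rad, and Δλ = -0.3834 rad.
cos c = sin φ₁ sin φ₂ + cos φ₁ cos φ₂ cos Δλ = (0.4971)(-0.8517) + (0.8677)(0.5241)(0.9274) = -0.00168,
so c = arccos(-0.00168) = 1.57248 rad.
Distance = R·c = 6371 × 1.5725 ≈ 10018 km.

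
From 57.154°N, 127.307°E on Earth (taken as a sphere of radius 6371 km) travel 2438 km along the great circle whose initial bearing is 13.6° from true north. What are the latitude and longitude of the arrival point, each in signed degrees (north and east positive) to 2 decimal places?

Angular distance δ = d/R = 2438/6371 = 0.38267 rad; initial bearing θ = 0.2374 rad.
sin φ₂ = sin φ₁ cos δ + cos φ₁ sin δ cos θ = (0.8401)(0.9277) + (0.5424)(0.3734)(0.9720) = 0.9762, so φ₂ = 77.48°.
Δλ = atan2(sin θ sin δ cos φ₁, cos δ − sin φ₁ sin φ₂) = atan2(0.0476, 0.1075) = 23.889°.
λ₂ = 127.307° + 23.889° = 151.20°.

77.48°, 151.20°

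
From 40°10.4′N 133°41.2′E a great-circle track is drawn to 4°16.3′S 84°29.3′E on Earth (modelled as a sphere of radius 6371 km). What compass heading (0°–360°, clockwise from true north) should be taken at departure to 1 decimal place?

237.7°

With φ₁ = 0.7012, φ₂ = -0.0746, Δλ = -0.8587 rad, the forward-azimuth formula gives
θ = atan2( sin Δλ cos φ₂ , cos φ₁ sin φ₂ − sin φ₁ cos φ₂ cos Δλ ) = atan2(-0.7549, -0.4773) = -122.30°.
Adding 360° brings this into [0°, 360°): 237.7°.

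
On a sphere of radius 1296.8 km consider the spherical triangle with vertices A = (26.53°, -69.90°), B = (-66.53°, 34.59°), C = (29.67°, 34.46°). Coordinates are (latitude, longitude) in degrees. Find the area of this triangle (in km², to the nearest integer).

Side lengths (central angles): a = 1.6790, b = 1.5425, c = 2.0931 rad; semiperimeter s = 2.6573.
By l'Huilier's theorem, tan(E/4) = √[tan(s/2) tan((s−a)/2) tan((s−b)/2) tan((s−c)/2)], giving spherical excess E = 2.2314 rad.
Area = E·R² = 2.2314 × (1296.8)² ≈ 3752592 km².

3752592 km²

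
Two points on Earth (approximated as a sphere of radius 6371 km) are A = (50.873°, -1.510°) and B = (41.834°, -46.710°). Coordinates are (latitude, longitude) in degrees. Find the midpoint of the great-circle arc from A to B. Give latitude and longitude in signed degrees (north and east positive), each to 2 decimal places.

48.62°, -26.09°

Central angle δ = 0.5573 rad. Interpolating on the sphere with fraction f = 0.5:
P = [sin((1−f)δ)·A + sin(fδ)·B] / sin δ = 0.5201·A + 0.5201·B in Cartesian coordinates,
giving P = (0.5938, -0.2907, 0.7503), i.e. latitude 48.62°, longitude -26.09°.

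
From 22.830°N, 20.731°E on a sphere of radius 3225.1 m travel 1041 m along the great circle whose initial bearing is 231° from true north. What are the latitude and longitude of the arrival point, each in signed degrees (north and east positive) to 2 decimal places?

10.60°, 6.21°

Angular distance δ = d/R = 1041/3225.1 = 0.32278 rad; initial bearing θ = 4.0317 rad.
sin φ₂ = sin φ₁ cos δ + cos φ₁ sin δ cos θ = (0.3880)(0.9484) + (0.9217)(0.3172)(-0.6293) = 0.1840, so φ₂ = 10.60°.
Δλ = atan2(sin θ sin δ cos φ₁, cos δ − sin φ₁ sin φ₂) = atan2(-0.2272, 0.8770) = -14.525°.
λ₂ = 20.731° − 14.525° = 6.21°.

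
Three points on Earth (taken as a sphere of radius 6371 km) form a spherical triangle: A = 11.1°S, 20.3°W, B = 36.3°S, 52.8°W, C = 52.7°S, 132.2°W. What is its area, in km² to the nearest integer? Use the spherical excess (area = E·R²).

3704411 km²

Side lengths (central angles): a = 0.9755, b = 1.6395, c = 0.6746 rad; semiperimeter s = 1.6448.
By l'Huilier's theorem, tan(E/4) = √[tan(s/2) tan((s−a)/2) tan((s−b)/2) tan((s−c)/2)], giving spherical excess E = 0.0913 rad.
Area = E·R² = 0.0913 × (6371)² ≈ 3704411 km².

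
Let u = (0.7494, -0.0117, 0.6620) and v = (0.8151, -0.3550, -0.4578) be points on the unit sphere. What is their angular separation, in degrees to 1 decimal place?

u·v = 0.3119; |u| = 1.0000, |v| = 1.0000.
cos θ = (u·v)/(|u||v|) = 0.3119, so θ = 71.8°.

71.8°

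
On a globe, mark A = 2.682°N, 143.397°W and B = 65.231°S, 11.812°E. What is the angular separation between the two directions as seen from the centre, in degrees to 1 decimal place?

With latitudes φ₁ = 2.682°, φ₂ = -65.231° and longitude difference Δλ = 155.209°:
Haversine: a = sin²(Δφ/2) + cos φ₁ cos φ₂ sin²(Δλ/2) = 0.3120 + (0.9989)(0.4190)(0.9539) = 0.71121.
Central angle c = 2·arcsin(√a) = 2.00691 rad.
So the angular separation is 115.0°.

115.0°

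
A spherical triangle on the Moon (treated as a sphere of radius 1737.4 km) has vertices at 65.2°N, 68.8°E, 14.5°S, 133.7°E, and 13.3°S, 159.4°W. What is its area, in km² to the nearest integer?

4333549 km²

Side lengths (central angles): a = 1.1293, b = 2.0725, c = 1.6258 rad; semiperimeter s = 2.4138.
By l'Huilier's theorem, tan(E/4) = √[tan(s/2) tan((s−a)/2) tan((s−b)/2) tan((s−c)/2)], giving spherical excess E = 1.4356 rad.
Area = E·R² = 1.4356 × (1737.4)² ≈ 4333549 km².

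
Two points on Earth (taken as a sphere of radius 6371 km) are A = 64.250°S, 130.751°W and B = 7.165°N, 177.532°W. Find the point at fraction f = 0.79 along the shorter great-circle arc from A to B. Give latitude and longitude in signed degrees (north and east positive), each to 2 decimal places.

-8.64°, -172.17°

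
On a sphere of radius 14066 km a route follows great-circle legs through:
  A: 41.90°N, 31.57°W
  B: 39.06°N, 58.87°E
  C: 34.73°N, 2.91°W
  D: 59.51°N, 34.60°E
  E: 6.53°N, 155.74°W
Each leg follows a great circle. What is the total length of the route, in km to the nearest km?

64376 km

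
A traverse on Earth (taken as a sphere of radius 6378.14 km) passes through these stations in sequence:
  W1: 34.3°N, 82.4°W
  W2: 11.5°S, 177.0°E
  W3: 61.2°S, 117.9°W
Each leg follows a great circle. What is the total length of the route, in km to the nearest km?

19282 km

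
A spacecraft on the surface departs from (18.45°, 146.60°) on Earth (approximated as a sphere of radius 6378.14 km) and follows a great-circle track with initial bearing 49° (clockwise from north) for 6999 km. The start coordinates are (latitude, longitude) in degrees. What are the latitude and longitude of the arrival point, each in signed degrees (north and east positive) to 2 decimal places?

44.28°, -143.65°

Angular distance δ = d/R = 6999/6378.14 = 1.09734 rad; initial bearing θ = 0.8552 rad.
sin φ₂ = sin φ₁ cos δ + cos φ₁ sin δ cos θ = (0.3165)(0.4560) + (0.9486)(0.8900)(0.6561) = 0.6982, so φ₂ = 44.28°.
Δλ = atan2(sin θ sin δ cos φ₁, cos δ − sin φ₁ sin φ₂) = atan2(0.6372, 0.2350) = 69.755°.
λ₂ = 146.600° + 69.755° = 216.35° → -143.65° after wrapping to (−180°, 180°].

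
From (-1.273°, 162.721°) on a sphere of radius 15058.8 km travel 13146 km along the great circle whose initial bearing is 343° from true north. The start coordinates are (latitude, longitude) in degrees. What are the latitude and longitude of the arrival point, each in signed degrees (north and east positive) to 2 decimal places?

45.92°, 143.94°

Angular distance δ = d/R = 13146/15058.8 = 0.87298 rad; initial bearing θ = 5.9865 rad.
sin φ₂ = sin φ₁ cos δ + cos φ₁ sin δ cos θ = (-0.0222)(0.6425) + (0.9998)(0.7662)(0.9563) = 0.7183, so φ₂ = 45.92°.
Δλ = atan2(sin θ sin δ cos φ₁, cos δ − sin φ₁ sin φ₂) = atan2(-0.2240, 0.6585) = -18.784°.
λ₂ = 162.721° − 18.784° = 143.94°.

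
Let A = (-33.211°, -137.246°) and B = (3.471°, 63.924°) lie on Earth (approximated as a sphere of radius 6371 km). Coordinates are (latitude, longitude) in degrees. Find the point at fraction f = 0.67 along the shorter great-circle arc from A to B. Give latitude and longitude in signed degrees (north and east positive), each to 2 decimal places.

Central angle δ = 2.5182 rad. Interpolating on the sphere with fraction f = 0.67:
P = [sin((1−f)δ)·A + sin(fδ)·B] / sin δ = 1.2653·A + 1.7014·B in Cartesian coordinates,
giving P = (-0.0308, 0.8068, -0.5900), i.e. latitude -36.16°, longitude 92.19°.

-36.16°, 92.19°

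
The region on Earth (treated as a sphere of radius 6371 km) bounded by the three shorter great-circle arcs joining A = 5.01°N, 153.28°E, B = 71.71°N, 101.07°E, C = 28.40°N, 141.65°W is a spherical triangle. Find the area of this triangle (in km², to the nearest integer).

Side lengths (central angles): a = 1.2397, b = 1.1474, c = 1.2927 rad; semiperimeter s = 1.8399.
By l'Huilier's theorem, tan(E/4) = √[tan(s/2) tan((s−a)/2) tan((s−b)/2) tan((s−c)/2)], giving spherical excess E = 0.8005 rad.
Area = E·R² = 0.8005 × (6371)² ≈ 32491125 km².

32491125 km²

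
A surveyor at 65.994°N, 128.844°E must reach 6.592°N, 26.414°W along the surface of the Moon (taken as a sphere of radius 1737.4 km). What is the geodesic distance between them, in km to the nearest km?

Let φ₁ = 1.1518 rad, φ₂ = 0.1151 rad, and Δλ = -2.7098 rad.
Haversine: a = sin²(Δφ/2) + cos φ₁ cos φ₂ sin²(Δλ/2) = 0.2455 + (0.4068)(0.9934)(0.9541) = 0.63109.
Central angle c = 2·arcsin(√a) = 1.83607 rad.
Distance = R·c = 1737.4 × 1.8361 ≈ 3190 km.

3190 km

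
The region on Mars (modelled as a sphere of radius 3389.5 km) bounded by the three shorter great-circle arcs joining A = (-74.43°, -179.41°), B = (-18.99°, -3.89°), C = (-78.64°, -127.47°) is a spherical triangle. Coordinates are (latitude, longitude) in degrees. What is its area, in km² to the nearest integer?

1462083 km²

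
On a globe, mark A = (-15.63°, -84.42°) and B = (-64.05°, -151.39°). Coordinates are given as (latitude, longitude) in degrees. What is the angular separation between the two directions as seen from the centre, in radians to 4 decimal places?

Let φ₁ = -0.2728 rad, φ₂ = -1.1179 rad, and Δλ = -1.1688 rad.
cos c = sin φ₁ sin φ₂ + cos φ₁ cos φ₂ cos Δλ = (-0.2694)(-0.8992) + (0.9630)(0.4376)(0.3912) = 0.40712,
so c = arccos(0.40712) = 1.15150 rad.
So the angular separation is 1.1515 rad.

1.1515 rad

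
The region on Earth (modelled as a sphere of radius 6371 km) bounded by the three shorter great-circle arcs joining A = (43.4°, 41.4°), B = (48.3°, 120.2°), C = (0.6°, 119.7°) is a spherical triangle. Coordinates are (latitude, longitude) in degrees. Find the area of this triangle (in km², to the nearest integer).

17408929 km²

Side lengths (central angles): a = 0.8326, b = 1.4156, c = 0.9187 rad; semiperimeter s = 1.5834.
By l'Huilier's theorem, tan(E/4) = √[tan(s/2) tan((s−a)/2) tan((s−b)/2) tan((s−c)/2)], giving spherical excess E = 0.4289 rad.
Area = E·R² = 0.4289 × (6371)² ≈ 17408929 km².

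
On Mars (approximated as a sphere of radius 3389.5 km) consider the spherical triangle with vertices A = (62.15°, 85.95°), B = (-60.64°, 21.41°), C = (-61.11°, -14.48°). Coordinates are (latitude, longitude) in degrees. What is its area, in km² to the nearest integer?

6462697 km²

Side lengths (central angles): a = 0.3012, b = 2.5235, c = 2.3079 rad; semiperimeter s = 2.5663.
By l'Huilier's theorem, tan(E/4) = √[tan(s/2) tan((s−a)/2) tan((s−b)/2) tan((s−c)/2)], giving spherical excess E = 0.5625 rad.
Area = E·R² = 0.5625 × (3389.5)² ≈ 6462697 km².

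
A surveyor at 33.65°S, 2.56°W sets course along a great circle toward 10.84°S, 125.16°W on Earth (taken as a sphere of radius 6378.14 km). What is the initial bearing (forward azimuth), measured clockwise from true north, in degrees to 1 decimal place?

With φ₁ = -0.5873, φ₂ = -0.1892, Δλ = -2.1398 rad, the forward-azimuth formula gives
θ = atan2( sin Δλ cos φ₂ , cos φ₁ sin φ₂ − sin φ₁ cos φ₂ cos Δλ ) = atan2(-0.8274, -0.4498) = -118.53°.
Adding 360° brings this into [0°, 360°): 241.5°.

241.5°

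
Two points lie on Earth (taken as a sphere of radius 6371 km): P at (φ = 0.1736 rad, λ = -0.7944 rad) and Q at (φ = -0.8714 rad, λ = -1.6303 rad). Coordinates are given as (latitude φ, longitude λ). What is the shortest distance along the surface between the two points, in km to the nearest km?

8113 km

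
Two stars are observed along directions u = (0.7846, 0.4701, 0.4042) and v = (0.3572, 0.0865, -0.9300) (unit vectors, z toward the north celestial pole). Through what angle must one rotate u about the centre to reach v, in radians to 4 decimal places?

1.6258 rad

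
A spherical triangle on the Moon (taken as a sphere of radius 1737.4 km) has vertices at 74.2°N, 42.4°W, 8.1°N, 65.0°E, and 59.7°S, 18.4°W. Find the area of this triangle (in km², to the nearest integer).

7167655 km²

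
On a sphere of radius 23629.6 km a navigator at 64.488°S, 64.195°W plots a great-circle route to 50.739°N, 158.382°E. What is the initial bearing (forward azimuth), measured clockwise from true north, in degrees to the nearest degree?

With φ₁ = -1.1255, φ₂ = 0.8856, Δλ = -2.3985 rad, the forward-azimuth formula gives
θ = atan2( sin Δλ cos φ₂ , cos φ₁ sin φ₂ − sin φ₁ cos φ₂ cos Δλ ) = atan2(-0.4282, -0.0871) = -101.50°.
Adding 360° brings this into [0°, 360°): 259°.

259°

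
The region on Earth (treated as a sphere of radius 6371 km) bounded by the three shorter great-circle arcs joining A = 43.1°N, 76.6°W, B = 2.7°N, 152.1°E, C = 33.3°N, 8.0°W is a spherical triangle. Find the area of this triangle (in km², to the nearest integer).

Side lengths (central angles): a = 2.4328, b = 0.9300, c = 2.0367 rad; semiperimeter s = 2.6998.
By l'Huilier's theorem, tan(E/4) = √[tan(s/2) tan((s−a)/2) tan((s−b)/2) tan((s−c)/2)], giving spherical excess E = 1.8592 rad.
Area = E·R² = 1.8592 × (6371)² ≈ 75463411 km².

75463411 km²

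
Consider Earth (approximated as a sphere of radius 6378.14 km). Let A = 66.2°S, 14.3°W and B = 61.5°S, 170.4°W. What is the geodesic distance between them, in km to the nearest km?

5688 km

Let φ₁ = -1.1554 rad, φ₂ = -1.0734 rad, and Δλ = -2.7245 rad.
cos c = sin φ₁ sin φ₂ + cos φ₁ cos φ₂ cos Δλ = (-0.9150)(-0.8788) + (0.4035)(0.4772)(-0.9143) = 0.62804,
so c = arccos(0.62804) = 0.89177 rad.
Distance = R·c = 6378.14 × 0.8918 ≈ 5688 km.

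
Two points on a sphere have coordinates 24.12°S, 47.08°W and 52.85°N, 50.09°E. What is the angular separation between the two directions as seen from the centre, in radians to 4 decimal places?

Let φ₁ = -0.4210 rad, φ₂ = 0.9224 rad, and Δλ = 1.6959 rad.
cos c = sin φ₁ sin φ₂ + cos φ₁ cos φ₂ cos Δλ = (-0.4086)(0.7971) + (0.9127)(0.6039)(-0.1248) = -0.39451,
so c = arccos(-0.39451) = 1.97633 rad.
So the angular separation is 1.9763 rad.

1.9763 rad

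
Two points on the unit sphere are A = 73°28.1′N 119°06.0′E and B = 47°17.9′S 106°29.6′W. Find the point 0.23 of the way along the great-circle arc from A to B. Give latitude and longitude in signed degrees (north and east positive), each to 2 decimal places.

The central angle between A and B is δ = 2.5672 rad.
With f = 0.23, the slerp weights are sin((1−f)δ)/sin δ = 1.6910 and sin(fδ)/sin δ = 1.0248.
Weighted sum of the unit vectors: (1.6910)·(-0.1384,0.2486,0.9587) + (1.0248)·(-0.1925,-0.6503,-0.7349) = (-0.4313, -0.2460, 0.8680).
Converting back: φ = atan2(z, √(x²+y²)) = 60.23°, λ = atan2(y, x) = -150.31°.

60.23°, -150.31°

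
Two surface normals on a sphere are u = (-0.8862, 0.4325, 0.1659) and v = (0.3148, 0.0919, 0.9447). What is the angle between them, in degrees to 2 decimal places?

u·v = -0.0825; |u| = 1.0000, |v| = 1.0000.
cos θ = (u·v)/(|u||v|) = -0.0825, so θ = 94.73°.

94.73°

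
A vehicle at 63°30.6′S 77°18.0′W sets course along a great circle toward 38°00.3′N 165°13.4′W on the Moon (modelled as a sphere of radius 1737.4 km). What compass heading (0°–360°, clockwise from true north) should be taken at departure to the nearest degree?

With φ₁ = -1.1085, φ₂ = 0.6633, Δλ = -1.5346 rad, the forward-azimuth formula gives
θ = atan2( sin Δλ cos φ₂ , cos φ₁ sin φ₂ − sin φ₁ cos φ₂ cos Δλ ) = atan2(-0.7874, 0.3002) = -69.13°.
Adding 360° brings this into [0°, 360°): 291°.

291°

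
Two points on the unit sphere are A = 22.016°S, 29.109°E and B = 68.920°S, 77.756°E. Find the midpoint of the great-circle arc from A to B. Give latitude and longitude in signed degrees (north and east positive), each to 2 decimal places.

Central angle δ = 0.9642 rad. Interpolating on the sphere with fraction f = 0.5:
P = [sin((1−f)δ)·A + sin(fδ)·B] / sin δ = 0.5643·A + 0.5643·B in Cartesian coordinates,
giving P = (0.5001, 0.4529, -0.7381), i.e. latitude -47.57°, longitude 42.16°.

-47.57°, 42.16°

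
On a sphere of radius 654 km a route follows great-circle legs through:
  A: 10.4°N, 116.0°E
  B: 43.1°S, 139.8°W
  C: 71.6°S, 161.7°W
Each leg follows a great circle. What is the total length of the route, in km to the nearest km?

1574 km

Leg A→B: central angle 1.8750 rad, distance 1226.2 km.
Leg B→C: central angle 0.5312 rad, distance 347.4 km.
Total: 1226.2 + 347.4 ≈ 1574 km.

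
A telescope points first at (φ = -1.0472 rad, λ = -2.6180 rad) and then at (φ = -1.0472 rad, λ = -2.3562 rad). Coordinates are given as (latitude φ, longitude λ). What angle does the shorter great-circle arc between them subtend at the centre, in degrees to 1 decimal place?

Let φ₁ = -1.0472 rad, φ₂ = -1.0472 rad, and Δλ = 0.2618 rad.
Haversine: a = sin²(Δφ/2) + cos φ₁ cos φ₂ sin²(Δλ/2) = 0.0000 + (0.5000)(0.5000)(0.0170) = 0.00426.
Central angle c = 2·arcsin(√a) = 0.13062 rad.
So the angular separation is 7.5°.

7.5°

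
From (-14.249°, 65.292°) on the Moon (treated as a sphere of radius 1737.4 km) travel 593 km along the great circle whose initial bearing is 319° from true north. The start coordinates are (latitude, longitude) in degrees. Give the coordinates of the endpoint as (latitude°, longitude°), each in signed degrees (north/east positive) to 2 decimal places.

0.74°, 52.61°

Angular distance δ = d/R = 593/1737.4 = 0.34131 rad; initial bearing θ = 5.5676 rad.
sin φ₂ = sin φ₁ cos δ + cos φ₁ sin δ cos θ = (-0.2461)(0.9423) + (0.9692)(0.3347)(0.7547) = 0.0129, so φ₂ = 0.74°.
Δλ = atan2(sin θ sin δ cos φ₁, cos δ − sin φ₁ sin φ₂) = atan2(-0.2128, 0.9455) = -12.687°.
λ₂ = 65.292° − 12.687° = 52.61°.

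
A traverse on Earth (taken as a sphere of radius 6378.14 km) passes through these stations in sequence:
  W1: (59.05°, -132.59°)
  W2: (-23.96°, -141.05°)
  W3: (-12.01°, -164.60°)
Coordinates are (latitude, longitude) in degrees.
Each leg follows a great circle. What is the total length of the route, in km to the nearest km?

12093 km

Leg W1→W2: central angle 1.4539 rad, distance 9273.5 km.
Leg W2→W3: central angle 0.4420 rad, distance 2819.4 km.
Total: 9273.5 + 2819.4 ≈ 12093 km.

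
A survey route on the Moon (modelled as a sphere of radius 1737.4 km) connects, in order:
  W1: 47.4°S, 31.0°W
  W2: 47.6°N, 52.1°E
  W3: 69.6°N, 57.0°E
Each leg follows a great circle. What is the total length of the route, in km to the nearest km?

4287 km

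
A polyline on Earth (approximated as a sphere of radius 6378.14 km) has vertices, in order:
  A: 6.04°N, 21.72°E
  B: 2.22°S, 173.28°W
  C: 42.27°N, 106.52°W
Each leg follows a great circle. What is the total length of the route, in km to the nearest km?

26622 km

Leg A→B: central angle 2.8721 rad, distance 18319.0 km.
Leg B→C: central angle 1.3019 rad, distance 8303.4 km.
Total: 18319.0 + 8303.4 ≈ 26622 km.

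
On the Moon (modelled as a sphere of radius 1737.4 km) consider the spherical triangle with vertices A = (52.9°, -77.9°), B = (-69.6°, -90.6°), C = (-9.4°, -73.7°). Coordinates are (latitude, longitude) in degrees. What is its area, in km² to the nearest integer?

Side lengths (central angles): a = 1.0677, b = 1.0891, c = 2.1441 rad; semiperimeter s = 2.1505.
By l'Huilier's theorem, tan(E/4) = √[tan(s/2) tan((s−a)/2) tan((s−b)/2) tan((s−c)/2)], giving spherical excess E = 0.1822 rad.
Area = E·R² = 0.1822 × (1737.4)² ≈ 549872 km².

549872 km²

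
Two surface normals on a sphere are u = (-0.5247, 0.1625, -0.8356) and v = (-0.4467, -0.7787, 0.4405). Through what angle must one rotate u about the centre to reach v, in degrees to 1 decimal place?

u·v = -0.2602; |u| = 1.0000, |v| = 1.0000.
cos θ = (u·v)/(|u||v|) = -0.2603, so θ = 105.1°.

105.1°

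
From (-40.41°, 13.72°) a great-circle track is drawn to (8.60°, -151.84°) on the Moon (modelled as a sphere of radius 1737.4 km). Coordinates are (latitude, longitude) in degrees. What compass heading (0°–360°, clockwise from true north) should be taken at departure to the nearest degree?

With φ₁ = -0.7053, φ₂ = 0.1501, Δλ = -2.8896 rad, the forward-azimuth formula gives
θ = atan2( sin Δλ cos φ₂ , cos φ₁ sin φ₂ − sin φ₁ cos φ₂ cos Δλ ) = atan2(-0.2466, -0.5069) = -154.06°.
Adding 360° brings this into [0°, 360°): 206°.

206°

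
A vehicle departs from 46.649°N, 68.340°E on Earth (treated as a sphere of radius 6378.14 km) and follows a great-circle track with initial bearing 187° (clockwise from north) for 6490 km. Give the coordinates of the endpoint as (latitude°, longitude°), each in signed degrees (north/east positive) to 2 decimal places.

-11.40°, 62.27°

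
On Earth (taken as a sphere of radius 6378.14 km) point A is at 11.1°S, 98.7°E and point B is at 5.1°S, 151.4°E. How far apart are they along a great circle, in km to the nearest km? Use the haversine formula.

5839 km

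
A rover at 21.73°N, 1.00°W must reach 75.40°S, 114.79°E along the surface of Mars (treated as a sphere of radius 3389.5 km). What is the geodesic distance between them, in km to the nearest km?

6945 km

In radians: φ₁ = 0.3793, φ₂ = -1.3160, Δλ = 115.790° = 2.0209 rad.
cos c = sin φ₁ sin φ₂ + cos φ₁ cos φ₂ cos Δλ = (0.3702)(-0.9677) + (0.9289)(0.2521)(-0.4351) = -0.46015,
so c = arccos(-0.46015) = 2.04896 rad.
Distance = R·c = 3389.5 × 2.0490 ≈ 6945 km.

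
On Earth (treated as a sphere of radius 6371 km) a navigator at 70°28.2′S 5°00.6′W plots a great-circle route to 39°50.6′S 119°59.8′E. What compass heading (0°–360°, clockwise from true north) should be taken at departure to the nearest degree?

With φ₁ = -1.2299, φ₂ = -0.6954, Δλ = 2.1818 rad, the forward-azimuth formula gives
θ = atan2( sin Δλ cos φ₂ , cos φ₁ sin φ₂ − sin φ₁ cos φ₂ cos Δλ ) = atan2(0.6289, -0.6293) = 135.02°.
So the initial bearing is 135°.

135°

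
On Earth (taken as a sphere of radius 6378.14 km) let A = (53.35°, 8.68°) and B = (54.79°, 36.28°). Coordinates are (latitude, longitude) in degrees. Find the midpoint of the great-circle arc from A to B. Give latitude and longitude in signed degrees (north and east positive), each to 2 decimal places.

Central angle δ = 0.2819 rad. Interpolating on the sphere with fraction f = 0.5:
P = [sin((1−f)δ)·A + sin(fδ)·B] / sin δ = 0.5050·A + 0.5050·B in Cartesian coordinates,
giving P = (0.5327, 0.2178, 0.8178), i.e. latitude 54.86°, longitude 22.24°.

54.86°, 22.24°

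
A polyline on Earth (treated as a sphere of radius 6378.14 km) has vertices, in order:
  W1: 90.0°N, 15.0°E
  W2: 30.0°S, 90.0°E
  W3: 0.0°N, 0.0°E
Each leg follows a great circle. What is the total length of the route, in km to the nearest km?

23377 km

Leg W1→W2: central angle 2.0944 rad, distance 13358.3 km.
Leg W2→W3: central angle 1.5708 rad, distance 10018.8 km.
Total: 13358.3 + 10018.8 ≈ 23377 km.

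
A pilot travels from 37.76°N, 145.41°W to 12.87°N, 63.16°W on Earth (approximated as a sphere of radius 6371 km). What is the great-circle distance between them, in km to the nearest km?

8461 km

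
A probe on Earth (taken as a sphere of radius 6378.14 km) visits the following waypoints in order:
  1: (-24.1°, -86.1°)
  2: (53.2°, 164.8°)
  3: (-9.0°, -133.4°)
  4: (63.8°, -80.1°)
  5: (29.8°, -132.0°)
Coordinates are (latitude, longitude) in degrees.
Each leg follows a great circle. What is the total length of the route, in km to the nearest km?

Leg 1→2: central angle 2.1012 rad, distance 13401.8 km.
Leg 2→3: central angle 1.4159 rad, distance 9030.5 km.
Leg 3→4: central angle 1.4503 rad, distance 9250.0 km.
Leg 4→5: central angle 0.8199 rad, distance 5229.3 km.
Total: 13401.8 + 9030.5 + 9250.0 + 5229.3 ≈ 36912 km.

36912 km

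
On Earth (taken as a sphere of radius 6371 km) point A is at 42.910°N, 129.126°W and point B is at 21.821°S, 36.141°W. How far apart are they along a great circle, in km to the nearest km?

With latitudes φ₁ = 42.910°, φ₂ = -21.821° and longitude difference Δλ = 92.985°:
Haversine: a = sin²(Δφ/2) + cos φ₁ cos φ₂ sin²(Δλ/2) = 0.2866 + (0.7324)(0.9283)(0.5260) = 0.64424.
Central angle c = 2·arcsin(√a) = 1.86344 rad.
Distance = R·c = 6371 × 1.8634 ≈ 11872 km.

11872 km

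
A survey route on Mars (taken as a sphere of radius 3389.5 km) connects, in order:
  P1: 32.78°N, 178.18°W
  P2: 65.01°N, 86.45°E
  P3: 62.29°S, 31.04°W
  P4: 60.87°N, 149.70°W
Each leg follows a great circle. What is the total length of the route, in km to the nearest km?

21765 km

Leg P1→P2: central angle 1.0956 rad, distance 3713.6 km.
Leg P2→P3: central angle 2.6750 rad, distance 9066.9 km.
Leg P3→P4: central angle 2.6507 rad, distance 8984.5 km.
Total: 3713.6 + 9066.9 + 8984.5 ≈ 21765 km.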